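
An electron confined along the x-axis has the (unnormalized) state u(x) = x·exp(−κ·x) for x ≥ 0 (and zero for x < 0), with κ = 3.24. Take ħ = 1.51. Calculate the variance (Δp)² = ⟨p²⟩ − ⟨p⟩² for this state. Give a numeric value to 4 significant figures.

Compute ⟨p⟩ and ⟨p²⟩ separately; (Δp)² = ⟨p²⟩ − ⟨p⟩².
Differentiate x·exp(−κ·x) with the product rule; every integrand then reduces to terms xʲ·e^(−2κx) on [0, ∞), with ∫₀^∞ xʲ·e^(−2κx) dx = j!/(2κ)^(j+1).
Normalization: ∫|u|² dx = 0.0073503.
⟨p⟩ = 0.0000 and ⟨p²⟩ = 23.936.
(Δp)² = 23.936 − (0.0000)² = 23.936.

23.94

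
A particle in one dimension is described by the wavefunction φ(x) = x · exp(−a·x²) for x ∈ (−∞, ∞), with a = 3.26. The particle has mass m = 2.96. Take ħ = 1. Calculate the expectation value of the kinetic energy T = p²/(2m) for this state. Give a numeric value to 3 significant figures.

T = −(ħ²/2m) d²/dx², so ⟨T⟩ = −(ħ²/2m) ∫ φ*·φ'' dx / ∫|φ|² dx; with m = 2.96.
Expand each integrand as polynomial × e^(−2ax²) and use ∫x^(2j)·e^(−2ax²) dx = (2j−1)!!/(4a)^j · √(π/(2a)), odd powers → 0; here √(π/(2a)) = 0.69415. Differentiate with the product rule, d/dx e^(−ax²) = −2ax·e^(−ax²).
State is unnormalized: ∫|φ|² dx = 0.053232, and ∫φ*·(−ħ²/2m · φ'') dx = 0.087941, so ⟨T⟩ = 0.087941 / 0.053232.
⟨T⟩ = 1.6520.

1.65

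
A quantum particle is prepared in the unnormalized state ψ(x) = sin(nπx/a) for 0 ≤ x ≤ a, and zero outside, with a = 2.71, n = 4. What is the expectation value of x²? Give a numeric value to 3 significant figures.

2.42

⟨x²⟩ = ∫ x²·|ψ|² dx / ∫|ψ|² dx (integrals over the domain).
With sin²θ = (1 − cos2θ)/2 on 0 ≤ x ≤ a: ∫sin²(nπx/a) dx = a/2, ∫x·sin²(nπx/a) dx = a²/4, ∫x²·sin²(nπx/a) dx = a³·(1/6 − 1/(4n²π²)); higher powers xᵏ the same way, integrating xᵏ·cos(2nπx/a) by parts.
State is unnormalized: ∫|ψ|² dx = 1.3550, and ∫ψ*·x²·ψ dx = 3.2856, so ⟨x²⟩ = 3.2856 / 1.3550.
⟨x²⟩ = 2.4248.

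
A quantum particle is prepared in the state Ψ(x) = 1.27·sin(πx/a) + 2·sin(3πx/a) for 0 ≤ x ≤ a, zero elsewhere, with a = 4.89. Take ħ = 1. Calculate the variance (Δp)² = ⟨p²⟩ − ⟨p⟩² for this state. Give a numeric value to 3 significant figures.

Compute ⟨p⟩ and ⟨p²⟩ separately; (Δp)² = ⟨p²⟩ − ⟨p⟩².
d²/dx² sin(jπx/a) = −(jπ/a)²·sin(jπx/a); on 0 ≤ x ≤ a, ∫sin²(jπx/a) dx = a/2 and ∫sin(jπx/a)·sin(lπx/a) dx = 0 for j ≠ l, so only diagonal terms survive in ∫|Ψ|² and ∫Ψ·Ψ″; ∫Ψ·Ψ′ dx = [Ψ²/2] between the walls = 0.
Normalization: ∫|Ψ|² dx = 13.724.
⟨p⟩ = 0.0000 and ⟨p²⟩ = 2.7659.
(Δp)² = 2.7659 − (0.0000)² = 2.7659.

2.77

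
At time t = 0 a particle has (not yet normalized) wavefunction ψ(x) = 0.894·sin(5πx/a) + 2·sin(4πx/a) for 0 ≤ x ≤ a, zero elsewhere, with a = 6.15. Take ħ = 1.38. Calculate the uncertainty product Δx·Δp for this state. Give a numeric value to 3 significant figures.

Δx = √(⟨x²⟩−⟨x⟩²), Δp = √(⟨p²⟩−⟨p⟩²).
On 0 ≤ x ≤ a (j ≠ l): ∫sin²(jπx/a) dx = a/2, ∫sin(jπx/a)·sin(lπx/a) dx = 0; diagonal moments ∫x·sin²(jπx/a) dx = a²/4, ∫x²·sin²(jπx/a) dx = a³·(1/6 − 1/(4j²π²)); cross terms ∫x·sin(jπx/a)·sin(lπx/a) dx = 0 for j + l even and −4jla²/(π²(j² − l²)²) for j + l odd, ∫x²·sin(jπx/a)·sin(lπx/a) dx = (−1)^(j+l)·4jla³/(π²(j² − l²)²); higher powers the same way via product-to-sum and parts. d²/dx² sin(jπx/a) = −(jπ/a)²·sin(jπx/a); on 0 ≤ x ≤ a, ∫sin²(jπx/a) dx = a/2 and ∫sin(jπx/a)·sin(lπx/a) dx = 0 for j ≠ l, so only diagonal terms survive in ∫|ψ|² and ∫ψ·ψ″; ∫ψ·ψ′ dx = [ψ²/2] between the walls = 0.
Normalization: ∫|ψ|² dx = 14.758.
⟨x⟩ = 2.1579, ⟨x²⟩ = 6.8545 ⇒ Δx = 1.4826.
⟨p⟩ = 0.0000, ⟨p²⟩ = 8.6959 ⇒ Δp = 2.9489.
Δx·Δp = 4.3721.

4.37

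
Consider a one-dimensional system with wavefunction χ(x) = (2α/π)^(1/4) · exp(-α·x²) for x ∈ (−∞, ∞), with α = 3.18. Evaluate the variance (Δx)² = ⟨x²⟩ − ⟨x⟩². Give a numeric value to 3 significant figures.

Compute ⟨x⟩ and ⟨x²⟩ separately, then (Δx)² = ⟨x²⟩ − ⟨x⟩².
Gaussian moments: ∫x^(2j)·e^(−2αx²) dx = (2j−1)!!/(4α)^j · √(π/(2α)), odd powers integrate to 0; here √(π/(2α)) = 0.70282.
⟨x⟩ = 0.0000 and ⟨x²⟩ = 0.078616.
(Δx)² = 0.078616 − (0.0000)² = 0.078616.

0.0786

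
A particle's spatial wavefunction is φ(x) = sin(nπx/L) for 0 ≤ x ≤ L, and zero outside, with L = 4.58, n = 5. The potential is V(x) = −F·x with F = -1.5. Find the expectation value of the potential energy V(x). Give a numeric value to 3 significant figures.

⟨V⟩ = ∫ V(x)·|φ|² dx / ∫|φ|² dx.
With sin²θ = (1 − cos2θ)/2 on 0 ≤ x ≤ L: ∫sin²(nπx/L) dx = L/2, ∫x·sin²(nπx/L) dx = L²/4, ∫x²·sin²(nπx/L) dx = L³·(1/6 − 1/(4n²π²)); higher powers xᵏ the same way, integrating xᵏ·cos(2nπx/L) by parts.
State is unnormalized: ∫|φ|² dx = 2.2900, and ∫φ*·V(x)·φ dx = 7.8662, so ⟨V⟩ = 7.8662 / 2.2900.
⟨V⟩ = 3.4350.

3.44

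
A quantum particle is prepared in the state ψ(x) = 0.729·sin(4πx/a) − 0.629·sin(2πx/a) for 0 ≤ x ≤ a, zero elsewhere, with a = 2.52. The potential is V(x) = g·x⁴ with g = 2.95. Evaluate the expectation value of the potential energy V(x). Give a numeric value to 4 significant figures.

⟨V⟩ = ∫ V(x)·|ψ|² dx / ∫|ψ|² dx.
On 0 ≤ x ≤ a (j ≠ l): ∫sin²(jπx/a) dx = a/2, ∫sin(jπx/a)·sin(lπx/a) dx = 0; diagonal moments ∫x·sin²(jπx/a) dx = a²/4, ∫x²·sin²(jπx/a) dx = a³·(1/6 − 1/(4j²π²)); cross terms ∫x·sin(jπx/a)·sin(lπx/a) dx = 0 for j + l even and −4jla²/(π²(j² − l²)²) for j + l odd, ∫x²·sin(jπx/a)·sin(lπx/a) dx = (−1)^(j+l)·4jla³/(π²(j² − l²)²); higher powers the same way via product-to-sum and parts.
State is unnormalized: ∫|ψ|² dx = 1.1681, and ∫ψ*·V(x)·ψ dx = 15.559, so ⟨V⟩ = 15.559 / 1.1681.
⟨V⟩ = 13.319.

13.32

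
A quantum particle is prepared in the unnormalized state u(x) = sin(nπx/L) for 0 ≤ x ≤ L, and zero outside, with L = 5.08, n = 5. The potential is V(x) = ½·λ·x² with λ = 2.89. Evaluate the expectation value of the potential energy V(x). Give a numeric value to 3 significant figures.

⟨V⟩ = ∫ V(x)·|u|² dx / ∫|u|² dx.
With sin²θ = (1 − cos2θ)/2 on 0 ≤ x ≤ L: ∫sin²(nπx/L) dx = L/2, ∫x·sin²(nπx/L) dx = L²/4, ∫x²·sin²(nπx/L) dx = L³·(1/6 − 1/(4n²π²)); higher powers xᵏ the same way, integrating xᵏ·cos(2nπx/L) by parts.
State is unnormalized: ∫|u|² dx = 2.5400, and ∫u*·V(x)·u dx = 31.380, so ⟨V⟩ = 31.380 / 2.5400.
⟨V⟩ = 12.355.

12.4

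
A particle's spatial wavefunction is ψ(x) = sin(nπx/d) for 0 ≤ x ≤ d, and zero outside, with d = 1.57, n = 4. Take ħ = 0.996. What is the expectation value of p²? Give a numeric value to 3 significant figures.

63.6

p² ψ = −ħ² d²ψ/dx²; ⟨p²⟩ = −ħ² ∫ ψ*·ψ'' dx / ∫|ψ|² dx.
d/dx sin(nπx/d) = (nπ/d)·cos(nπx/d) and d²/dx² sin(nπx/d) = −(nπ/d)²·sin(nπx/d); on 0 ≤ x ≤ d, ∫sin²(nπx/d) dx = d/2 and ∫sin(nπx/d)·cos(nπx/d) dx = 0.
State is unnormalized: ∫|ψ|² dx = 0.78500, and ∫ψ*·(−ħ² ψ'') dx = 49.889, so ⟨p²⟩ = 49.889 / 0.78500.
⟨p²⟩ = 63.553.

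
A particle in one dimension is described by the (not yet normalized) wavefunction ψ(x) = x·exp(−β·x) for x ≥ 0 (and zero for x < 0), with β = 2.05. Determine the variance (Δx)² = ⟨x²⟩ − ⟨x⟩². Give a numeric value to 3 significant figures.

0.178

Compute ⟨x⟩ and ⟨x²⟩ separately, then (Δx)² = ⟨x²⟩ − ⟨x⟩².
Every integrand reduces to terms xʲ·e^(−2βx) on [0, ∞); use ∫₀^∞ xʲ·e^(−2βx) dx = j!/(2β)^(j+1).
Normalization: ∫|ψ|² dx = 0.029019.
⟨x⟩ = 0.73171 and ⟨x²⟩ = 0.71386.
(Δx)² = 0.71386 − (0.73171)² = 0.17847.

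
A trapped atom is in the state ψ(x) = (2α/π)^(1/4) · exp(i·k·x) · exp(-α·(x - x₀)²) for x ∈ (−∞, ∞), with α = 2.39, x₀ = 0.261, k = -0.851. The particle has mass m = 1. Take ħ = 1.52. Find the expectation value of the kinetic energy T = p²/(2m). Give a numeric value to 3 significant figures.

3.60

T = −(ħ²/2m) d²/dx², so ⟨T⟩ = −(ħ²/2m) ∫ ψ*·ψ'' dx; with m = 1.
Gaussian moments (u = x − x₀): ∫u^(2j)·e^(−2αu²) du = (2j−1)!!/(4α)^j · √(π/(2α)), odd powers integrate to 0; here √(π/(2α)) = 0.81070. Derivatives: ψ′ = (ik − 2αu)·ψ, ψ″ = ((ik − 2αu)² − 2α)·ψ; the odd-in-u pieces drop out.
⟨T⟩ = 3.5975.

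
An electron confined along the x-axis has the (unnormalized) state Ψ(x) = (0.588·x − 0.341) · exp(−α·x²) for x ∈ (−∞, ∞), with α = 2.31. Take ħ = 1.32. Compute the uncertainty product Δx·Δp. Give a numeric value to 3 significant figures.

0.697

Δx = √(⟨x²⟩−⟨x⟩²), Δp = √(⟨p²⟩−⟨p⟩²).
Expand each integrand as polynomial × e^(−2αx²) and use ∫x^(2j)·e^(−2αx²) dx = (2j−1)!!/(4α)^j · √(π/(2α)), odd powers → 0; here √(π/(2α)) = 0.82462. Differentiate with the product rule, d/dx e^(−αx²) = −2αx·e^(−αx²).
Normalization: ∫|Ψ|² dx = 0.12674.
⟨x⟩ = -0.28237, ⟨x²⟩ = 0.16092 ⇒ Δx = 0.28493.
⟨p⟩ = 0.0000, ⟨p²⟩ = 5.9847 ⇒ Δp = 2.4464.
Δx·Δp = 0.69705.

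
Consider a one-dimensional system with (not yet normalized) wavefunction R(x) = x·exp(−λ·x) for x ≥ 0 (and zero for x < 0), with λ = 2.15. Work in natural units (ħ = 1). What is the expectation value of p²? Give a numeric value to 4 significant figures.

p² R = −ħ² d²R/dx²; ⟨p²⟩ = −ħ² ∫ R*·R'' dx / ∫|R|² dx.
Differentiate x·exp(−λ·x) with the product rule; every integrand then reduces to terms xʲ·e^(−2λx) on [0, ∞), with ∫₀^∞ xʲ·e^(−2λx) dx = j!/(2λ)^(j+1).
State is unnormalized: ∫|R|² dx = 0.025155, and ∫R*·(−ħ² R'') dx = 0.11628, so ⟨p²⟩ = 0.11628 / 0.025155.
⟨p²⟩ = 4.6225.

4.623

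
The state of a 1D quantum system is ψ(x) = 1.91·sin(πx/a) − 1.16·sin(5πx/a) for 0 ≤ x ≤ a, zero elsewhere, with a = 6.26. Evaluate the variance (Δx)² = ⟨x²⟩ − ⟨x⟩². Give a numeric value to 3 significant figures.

1.55

Compute ⟨x⟩ and ⟨x²⟩ separately, then (Δx)² = ⟨x²⟩ − ⟨x⟩².
On 0 ≤ x ≤ a (j ≠ l): ∫sin²(jπx/a) dx = a/2, ∫sin(jπx/a)·sin(lπx/a) dx = 0; diagonal moments ∫x·sin²(jπx/a) dx = a²/4, ∫x²·sin²(jπx/a) dx = a³·(1/6 − 1/(4j²π²)); cross terms ∫x·sin(jπx/a)·sin(lπx/a) dx = 0 for j + l even and −4jla²/(π²(j² − l²)²) for j + l odd, ∫x²·sin(jπx/a)·sin(lπx/a) dx = (−1)^(j+l)·4jla³/(π²(j² − l²)²); higher powers the same way via product-to-sum and parts.
Normalization: ∫|ψ|² dx = 15.630.
⟨x⟩ = 3.1300 and ⟨x²⟩ = 11.346.
(Δx)² = 11.346 − (3.1300)² = 1.5492.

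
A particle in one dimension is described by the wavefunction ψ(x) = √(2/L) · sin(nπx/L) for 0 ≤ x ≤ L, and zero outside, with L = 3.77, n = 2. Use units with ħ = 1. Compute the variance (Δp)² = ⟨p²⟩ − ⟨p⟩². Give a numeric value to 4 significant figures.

Compute ⟨p⟩ and ⟨p²⟩ separately; (Δp)² = ⟨p²⟩ − ⟨p⟩².
d/dx sin(nπx/L) = (nπ/L)·cos(nπx/L) and d²/dx² sin(nπx/L) = −(nπ/L)²·sin(nπx/L); on 0 ≤ x ≤ L, ∫sin²(nπx/L) dx = L/2 and ∫sin(nπx/L)·cos(nπx/L) dx = 0.
⟨p⟩ = 0.0000 and ⟨p²⟩ = 2.7776.
(Δp)² = 2.7776 − (0.0000)² = 2.7776.

2.778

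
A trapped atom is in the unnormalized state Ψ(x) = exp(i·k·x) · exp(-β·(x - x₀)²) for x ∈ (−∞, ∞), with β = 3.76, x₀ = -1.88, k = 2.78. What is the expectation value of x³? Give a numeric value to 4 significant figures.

-7.020

⟨x³⟩ = ∫ x³·|Ψ|² dx / ∫|Ψ|² dx (integrals over the domain).
Gaussian moments (u = x − x₀): ∫u^(2j)·e^(−2βu²) du = (2j−1)!!/(4β)^j · √(π/(2β)), odd powers integrate to 0; here √(π/(2β)) = 0.64635.
State is unnormalized: ∫|Ψ|² dx = 0.64635, and ∫Ψ*·x³·Ψ dx = -4.5371, so ⟨x³⟩ = -4.5371 / 0.64635.
⟨x³⟩ = -7.0197.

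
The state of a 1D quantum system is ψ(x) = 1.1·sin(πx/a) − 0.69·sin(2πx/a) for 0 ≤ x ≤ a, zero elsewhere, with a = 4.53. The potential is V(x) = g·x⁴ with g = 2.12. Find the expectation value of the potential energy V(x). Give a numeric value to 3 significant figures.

211.

⟨V⟩ = ∫ V(x)·|ψ|² dx / ∫|ψ|² dx.
On 0 ≤ x ≤ a (j ≠ l): ∫sin²(jπx/a) dx = a/2, ∫sin(jπx/a)·sin(lπx/a) dx = 0; diagonal moments ∫x·sin²(jπx/a) dx = a²/4, ∫x²·sin²(jπx/a) dx = a³·(1/6 − 1/(4j²π²)); cross terms ∫x·sin(jπx/a)·sin(lπx/a) dx = 0 for j + l even and −4jla²/(π²(j² − l²)²) for j + l odd, ∫x²·sin(jπx/a)·sin(lπx/a) dx = (−1)^(j+l)·4jla³/(π²(j² − l²)²); higher powers the same way via product-to-sum and parts.
State is unnormalized: ∫|ψ|² dx = 3.8190, and ∫ψ*·V(x)·ψ dx = 807.06, so ⟨V⟩ = 807.06 / 3.8190.
⟨V⟩ = 211.33.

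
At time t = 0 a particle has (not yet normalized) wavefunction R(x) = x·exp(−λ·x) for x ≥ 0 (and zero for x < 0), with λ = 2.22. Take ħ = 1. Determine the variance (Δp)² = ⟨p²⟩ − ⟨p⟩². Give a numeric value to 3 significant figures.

Compute ⟨p⟩ and ⟨p²⟩ separately; (Δp)² = ⟨p²⟩ − ⟨p⟩².
Differentiate x·exp(−λ·x) with the product rule; every integrand then reduces to terms xʲ·e^(−2λx) on [0, ∞), with ∫₀^∞ xʲ·e^(−2λx) dx = j!/(2λ)^(j+1).
Normalization: ∫|R|² dx = 0.022850.
⟨p⟩ = 0.0000 and ⟨p²⟩ = 4.9284.
(Δp)² = 4.9284 − (0.0000)² = 4.9284.

4.93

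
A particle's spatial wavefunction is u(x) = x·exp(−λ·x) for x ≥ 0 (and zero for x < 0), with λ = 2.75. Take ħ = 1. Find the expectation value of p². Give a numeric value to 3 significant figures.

p² u = −ħ² d²u/dx²; ⟨p²⟩ = −ħ² ∫ u*·u'' dx / ∫|u|² dx.
Differentiate x·exp(−λ·x) with the product rule; every integrand then reduces to terms xʲ·e^(−2λx) on [0, ∞), with ∫₀^∞ xʲ·e^(−2λx) dx = j!/(2λ)^(j+1).
State is unnormalized: ∫|u|² dx = 0.012021, and ∫u*·(−ħ² u'') dx = 0.090909, so ⟨p²⟩ = 0.090909 / 0.012021.
⟨p²⟩ = 7.5625.

7.56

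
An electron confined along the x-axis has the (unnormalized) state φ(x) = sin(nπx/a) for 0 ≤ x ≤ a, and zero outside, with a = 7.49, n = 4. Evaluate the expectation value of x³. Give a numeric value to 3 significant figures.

103.

⟨x³⟩ = ∫ x³·|φ|² dx / ∫|φ|² dx (integrals over the domain).
With sin²θ = (1 − cos2θ)/2 on 0 ≤ x ≤ a: ∫sin²(nπx/a) dx = a/2, ∫x·sin²(nπx/a) dx = a²/4, ∫x²·sin²(nπx/a) dx = a³·(1/6 − 1/(4n²π²)); higher powers xᵏ the same way, integrating xᵏ·cos(2nπx/a) by parts.
State is unnormalized: ∫|φ|² dx = 3.7450, and ∫φ*·x³·φ dx = 385.93, so ⟨x³⟩ = 385.93 / 3.7450.
⟨x³⟩ = 103.05.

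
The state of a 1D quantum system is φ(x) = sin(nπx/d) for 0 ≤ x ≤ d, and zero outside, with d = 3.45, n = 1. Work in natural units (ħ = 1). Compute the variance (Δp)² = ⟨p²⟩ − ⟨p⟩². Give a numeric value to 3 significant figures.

0.829

Compute ⟨p⟩ and ⟨p²⟩ separately; (Δp)² = ⟨p²⟩ − ⟨p⟩².
d/dx sin(nπx/d) = (nπ/d)·cos(nπx/d) and d²/dx² sin(nπx/d) = −(nπ/d)²·sin(nπx/d); on 0 ≤ x ≤ d, ∫sin²(nπx/d) dx = d/2 and ∫sin(nπx/d)·cos(nπx/d) dx = 0.
Normalization: ∫|φ|² dx = 1.7250.
⟨p⟩ = 0.0000 and ⟨p²⟩ = 0.82920.
(Δp)² = 0.82920 − (0.0000)² = 0.82920.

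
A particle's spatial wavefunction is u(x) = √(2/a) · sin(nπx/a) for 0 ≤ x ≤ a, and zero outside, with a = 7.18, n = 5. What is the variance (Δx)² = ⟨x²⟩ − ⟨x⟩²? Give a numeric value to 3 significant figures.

Compute ⟨x⟩ and ⟨x²⟩ separately, then (Δx)² = ⟨x²⟩ − ⟨x⟩².
With sin²θ = (1 − cos2θ)/2 on 0 ≤ x ≤ a: ∫sin²(nπx/a) dx = a/2, ∫x·sin²(nπx/a) dx = a²/4, ∫x²·sin²(nπx/a) dx = a³·(1/6 − 1/(4n²π²)); higher powers xᵏ the same way, integrating xᵏ·cos(2nπx/a) by parts.
⟨x⟩ = 3.5900 and ⟨x²⟩ = 17.080.
(Δx)² = 17.080 − (3.5900)² = 4.1916.

4.19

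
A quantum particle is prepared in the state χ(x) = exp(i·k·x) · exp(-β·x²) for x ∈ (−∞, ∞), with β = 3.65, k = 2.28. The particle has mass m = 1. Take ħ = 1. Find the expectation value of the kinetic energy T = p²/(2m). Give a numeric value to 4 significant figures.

T = −(ħ²/2m) d²/dx², so ⟨T⟩ = −(ħ²/2m) ∫ χ*·χ'' dx / ∫|χ|² dx; with m = 1.
Gaussian moments: ∫x^(2j)·e^(−2βx²) dx = (2j−1)!!/(4β)^j · √(π/(2β)), odd powers integrate to 0; here √(π/(2β)) = 0.65601. Derivatives: χ′ = (ik − 2βx)·χ, χ″ = ((ik − 2βx)² − 2β)·χ; the odd-in-x pieces drop out.
State is unnormalized: ∫|χ|² dx = 0.65601, and ∫χ*·(−ħ²/2m · χ'') dx = 2.9023, so ⟨T⟩ = 2.9023 / 0.65601.
⟨T⟩ = 4.4242.

4.424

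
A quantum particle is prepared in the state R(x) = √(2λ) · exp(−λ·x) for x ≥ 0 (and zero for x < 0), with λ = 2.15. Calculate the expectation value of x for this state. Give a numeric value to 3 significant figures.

0.233

⟨x⟩ = ∫ x·|R|² dx (integrals over the domain).
Every integrand reduces to terms xʲ·e^(−2λx) on [0, ∞); use ∫₀^∞ xʲ·e^(−2λx) dx = j!/(2λ)^(j+1).
⟨x⟩ = 0.23256.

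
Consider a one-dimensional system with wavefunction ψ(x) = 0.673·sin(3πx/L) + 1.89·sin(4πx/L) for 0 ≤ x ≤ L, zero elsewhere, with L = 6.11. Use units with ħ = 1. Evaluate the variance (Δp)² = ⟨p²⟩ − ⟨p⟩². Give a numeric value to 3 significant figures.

Compute ⟨p⟩ and ⟨p²⟩ separately; (Δp)² = ⟨p²⟩ − ⟨p⟩².
d²/dx² sin(jπx/L) = −(jπ/L)²·sin(jπx/L); on 0 ≤ x ≤ L, ∫sin²(jπx/L) dx = L/2 and ∫sin(jπx/L)·sin(lπx/L) dx = 0 for j ≠ l, so only diagonal terms survive in ∫|ψ|² and ∫ψ·ψ″; ∫ψ·ψ′ dx = [ψ²/2] between the walls = 0.
Normalization: ∫|ψ|² dx = 12.296.
⟨p⟩ = 0.0000 and ⟨p²⟩ = 4.0217.
(Δp)² = 4.0217 − (0.0000)² = 4.0217.

4.02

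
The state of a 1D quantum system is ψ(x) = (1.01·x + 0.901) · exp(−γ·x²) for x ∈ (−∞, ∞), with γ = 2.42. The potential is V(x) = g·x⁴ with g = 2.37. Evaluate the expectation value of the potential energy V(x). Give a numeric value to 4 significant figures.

⟨V⟩ = ∫ V(x)·|ψ|² dx / ∫|ψ|² dx.
Expand each integrand as polynomial × e^(−2γx²) and use ∫x^(2j)·e^(−2γx²) dx = (2j−1)!!/(4γ)^j · √(π/(2γ)), odd powers → 0; here √(π/(2γ)) = 0.80566.
State is unnormalized: ∫|ψ|² dx = 0.73894, and ∫ψ*·V(x)·ψ dx = 0.081839, so ⟨V⟩ = 0.081839 / 0.73894.
⟨V⟩ = 0.11075.

0.1108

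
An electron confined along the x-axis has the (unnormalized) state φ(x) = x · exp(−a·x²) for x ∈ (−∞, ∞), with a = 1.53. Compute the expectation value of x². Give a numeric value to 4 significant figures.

⟨x²⟩ = ∫ x²·|φ|² dx / ∫|φ|² dx (integrals over the domain).
Expand each integrand as polynomial × e^(−2ax²) and use ∫x^(2j)·e^(−2ax²) dx = (2j−1)!!/(4a)^j · √(π/(2a)), odd powers → 0; here √(π/(2a)) = 1.0132.
State is unnormalized: ∫|φ|² dx = 0.16556, and ∫φ*·x²·φ dx = 0.081158, so ⟨x²⟩ = 0.081158 / 0.16556.
⟨x²⟩ = 0.49020.

0.4902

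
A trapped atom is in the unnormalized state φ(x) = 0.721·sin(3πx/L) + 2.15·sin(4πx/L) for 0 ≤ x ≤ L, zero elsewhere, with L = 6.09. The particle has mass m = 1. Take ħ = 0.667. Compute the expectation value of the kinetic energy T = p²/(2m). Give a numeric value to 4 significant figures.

T = −(ħ²/2m) d²/dx², so ⟨T⟩ = −(ħ²/2m) ∫ φ*·φ'' dx / ∫|φ|² dx; with m = 1.
d²/dx² sin(jπx/L) = −(jπ/L)²·sin(jπx/L); on 0 ≤ x ≤ L, ∫sin²(jπx/L) dx = L/2 and ∫sin(jπx/L)·sin(lπx/L) dx = 0 for j ≠ l, so only diagonal terms survive in ∫|φ|² and ∫φ·φ″; ∫φ·φ′ dx = [φ²/2] between the walls = 0.
State is unnormalized: ∫|φ|² dx = 15.658, and ∫φ*·(−ħ²/2m · φ'') dx = 14.175, so ⟨T⟩ = 14.175 / 15.658.
⟨T⟩ = 0.90524.

0.9052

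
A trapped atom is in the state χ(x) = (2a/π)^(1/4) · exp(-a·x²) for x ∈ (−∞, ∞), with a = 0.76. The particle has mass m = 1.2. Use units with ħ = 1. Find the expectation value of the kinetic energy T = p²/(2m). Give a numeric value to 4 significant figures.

T = −(ħ²/2m) d²/dx², so ⟨T⟩ = −(ħ²/2m) ∫ χ*·χ'' dx; with m = 1.2.
Gaussian moments: ∫x^(2j)·e^(−2ax²) dx = (2j−1)!!/(4a)^j · √(π/(2a)), odd powers integrate to 0; here √(π/(2a)) = 1.4376. Derivatives: d/dx e^(−ax²) = −2ax·e^(−ax²), d²/dx² e^(−ax²) = (4a²x² − 2a)·e^(−ax²).
⟨T⟩ = 0.31667.

0.3167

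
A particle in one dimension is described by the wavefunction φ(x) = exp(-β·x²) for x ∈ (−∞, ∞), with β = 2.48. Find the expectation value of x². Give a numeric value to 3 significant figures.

⟨x²⟩ = ∫ x²·|φ|² dx / ∫|φ|² dx (integrals over the domain).
Gaussian moments: ∫x^(2j)·e^(−2βx²) dx = (2j−1)!!/(4β)^j · √(π/(2β)), odd powers integrate to 0; here √(π/(2β)) = 0.79586.
State is unnormalized: ∫|φ|² dx = 0.79586, and ∫φ*·x²·φ dx = 0.080227, so ⟨x²⟩ = 0.080227 / 0.79586.
⟨x²⟩ = 0.10081.

0.101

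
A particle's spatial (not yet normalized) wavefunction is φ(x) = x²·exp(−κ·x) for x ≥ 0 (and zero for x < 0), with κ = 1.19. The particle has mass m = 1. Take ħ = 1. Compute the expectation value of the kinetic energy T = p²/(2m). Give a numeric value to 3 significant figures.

T = −(ħ²/2m) d²/dx², so ⟨T⟩ = −(ħ²/2m) ∫ φ*·φ'' dx / ∫|φ|² dx; with m = 1.
Differentiate x²·exp(−κ·x) with the product rule; every integrand then reduces to terms xʲ·e^(−2κx) on [0, ∞), with ∫₀^∞ xʲ·e^(−2κx) dx = j!/(2κ)^(j+1).
State is unnormalized: ∫|φ|² dx = 0.31429, and ∫φ*·(−ħ²/2m · φ'') dx = 0.074177, so ⟨T⟩ = 0.074177 / 0.31429.
⟨T⟩ = 0.23602.

0.236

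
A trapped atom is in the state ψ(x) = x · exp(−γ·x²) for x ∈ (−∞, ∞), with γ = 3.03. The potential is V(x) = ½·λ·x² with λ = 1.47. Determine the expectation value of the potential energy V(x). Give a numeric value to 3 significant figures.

0.182

⟨V⟩ = ∫ V(x)·|ψ|² dx / ∫|ψ|² dx.
Expand each integrand as polynomial × e^(−2γx²) and use ∫x^(2j)·e^(−2γx²) dx = (2j−1)!!/(4γ)^j · √(π/(2γ)), odd powers → 0; here √(π/(2γ)) = 0.72001.
State is unnormalized: ∫|ψ|² dx = 0.059407, and ∫ψ*·V(x)·ψ dx = 0.010808, so ⟨V⟩ = 0.010808 / 0.059407.
⟨V⟩ = 0.18193.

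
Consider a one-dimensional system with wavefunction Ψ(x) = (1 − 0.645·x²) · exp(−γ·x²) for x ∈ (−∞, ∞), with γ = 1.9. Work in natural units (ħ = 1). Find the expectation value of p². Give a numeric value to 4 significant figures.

2.721

p² Ψ = −ħ² d²Ψ/dx²; ⟨p²⟩ = −ħ² ∫ Ψ*·Ψ'' dx / ∫|Ψ|² dx.
Expand each integrand as polynomial × e^(−2γx²) and use ∫x^(2j)·e^(−2γx²) dx = (2j−1)!!/(4γ)^j · √(π/(2γ)), odd powers → 0; here √(π/(2γ)) = 0.90925. Differentiate with the product rule, d/dx e^(−γx²) = −2γx·e^(−γx²).
State is unnormalized: ∫|Ψ|² dx = 0.77456, and ∫Ψ*·(−ħ² Ψ'') dx = 2.1079, so ⟨p²⟩ = 2.1079 / 0.77456.
⟨p²⟩ = 2.7214.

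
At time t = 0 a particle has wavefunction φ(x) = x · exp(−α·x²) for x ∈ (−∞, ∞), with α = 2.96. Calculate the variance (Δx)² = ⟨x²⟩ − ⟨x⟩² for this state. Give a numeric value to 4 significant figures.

Compute ⟨x⟩ and ⟨x²⟩ separately, then (Δx)² = ⟨x²⟩ − ⟨x⟩².
Expand each integrand as polynomial × e^(−2αx²) and use ∫x^(2j)·e^(−2αx²) dx = (2j−1)!!/(4α)^j · √(π/(2α)), odd powers → 0; here √(π/(2α)) = 0.72847.
Normalization: ∫|φ|² dx = 0.061527.
⟨x⟩ = 0.0000 and ⟨x²⟩ = 0.25338.
(Δx)² = 0.25338 − (0.0000)² = 0.25338.

0.2534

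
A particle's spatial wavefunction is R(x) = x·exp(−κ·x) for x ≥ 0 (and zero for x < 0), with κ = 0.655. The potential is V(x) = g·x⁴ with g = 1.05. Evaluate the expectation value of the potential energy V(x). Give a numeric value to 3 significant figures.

⟨V⟩ = ∫ V(x)·|R|² dx / ∫|R|² dx.
Every integrand reduces to terms xʲ·e^(−2κx) on [0, ∞); use ∫₀^∞ xʲ·e^(−2κx) dx = j!/(2κ)^(j+1).
State is unnormalized: ∫|R|² dx = 0.88964, and ∫R*·V(x)·R dx = 114.19, so ⟨V⟩ = 114.19 / 0.88964.
⟨V⟩ = 128.35.

128.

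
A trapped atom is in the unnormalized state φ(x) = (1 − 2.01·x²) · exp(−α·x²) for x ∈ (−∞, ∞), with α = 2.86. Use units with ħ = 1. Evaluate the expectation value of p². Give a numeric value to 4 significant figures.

p² φ = −ħ² d²φ/dx²; ⟨p²⟩ = −ħ² ∫ φ*·φ'' dx / ∫|φ|² dx.
Expand each integrand as polynomial × e^(−2αx²) and use ∫x^(2j)·e^(−2αx²) dx = (2j−1)!!/(4α)^j · √(π/(2α)), odd powers → 0; here √(π/(2α)) = 0.74110. Differentiate with the product rule, d/dx e^(−αx²) = −2αx·e^(−αx²).
State is unnormalized: ∫|φ|² dx = 0.54931, and ∫φ*·(−ħ² φ'') dx = 3.3224, so ⟨p²⟩ = 3.3224 / 0.54931.
⟨p²⟩ = 6.0482.

6.048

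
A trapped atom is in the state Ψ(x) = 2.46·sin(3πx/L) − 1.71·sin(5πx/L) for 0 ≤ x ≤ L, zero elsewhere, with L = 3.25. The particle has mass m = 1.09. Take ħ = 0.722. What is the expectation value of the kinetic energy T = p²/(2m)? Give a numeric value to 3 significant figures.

T = −(ħ²/2m) d²/dx², so ⟨T⟩ = −(ħ²/2m) ∫ Ψ*·Ψ'' dx / ∫|Ψ|² dx; with m = 1.09.
d²/dx² sin(jπx/L) = −(jπ/L)²·sin(jπx/L); on 0 ≤ x ≤ L, ∫sin²(jπx/L) dx = L/2 and ∫sin(jπx/L)·sin(lπx/L) dx = 0 for j ≠ l, so only diagonal terms survive in ∫|Ψ|² and ∫Ψ·Ψ″; ∫Ψ·Ψ′ dx = [Ψ²/2] between the walls = 0.
State is unnormalized: ∫|Ψ|² dx = 14.586, and ∫Ψ*·(−ħ²/2m · Ψ'') dx = 46.317, so ⟨T⟩ = 46.317 / 14.586.
⟨T⟩ = 3.1756.

3.18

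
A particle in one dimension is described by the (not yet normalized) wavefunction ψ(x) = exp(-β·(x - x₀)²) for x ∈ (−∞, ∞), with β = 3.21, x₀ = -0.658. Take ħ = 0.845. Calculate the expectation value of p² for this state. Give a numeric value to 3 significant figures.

p² ψ = −ħ² d²ψ/dx²; ⟨p²⟩ = −ħ² ∫ ψ*·ψ'' dx / ∫|ψ|² dx.
Gaussian moments (u = x − x₀): ∫u^(2j)·e^(−2βu²) du = (2j−1)!!/(4β)^j · √(π/(2β)), odd powers integrate to 0; here √(π/(2β)) = 0.69953. Derivatives: d/dx e^(−βu²) = −2βu·e^(−βu²), d²/dx² e^(−βu²) = (4β²u² − 2β)·e^(−βu²).
State is unnormalized: ∫|ψ|² dx = 0.69953, and ∫ψ*·(−ħ² ψ'') dx = 1.6033, so ⟨p²⟩ = 1.6033 / 0.69953.
⟨p²⟩ = 2.2920.

2.29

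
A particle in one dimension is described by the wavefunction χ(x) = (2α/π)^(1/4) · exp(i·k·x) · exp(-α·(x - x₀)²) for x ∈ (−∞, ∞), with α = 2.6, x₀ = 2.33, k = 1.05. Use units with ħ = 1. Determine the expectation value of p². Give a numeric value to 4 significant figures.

p² χ = −ħ² d²χ/dx²; ⟨p²⟩ = −ħ² ∫ χ*·χ'' dx.
Gaussian moments (u = x − x₀): ∫u^(2j)·e^(−2αu²) du = (2j−1)!!/(4α)^j · √(π/(2α)), odd powers integrate to 0; here √(π/(2α)) = 0.77727. Derivatives: χ′ = (ik − 2αu)·χ, χ″ = ((ik − 2αu)² − 2α)·χ; the odd-in-u pieces drop out.
⟨p²⟩ = 3.7025.

3.703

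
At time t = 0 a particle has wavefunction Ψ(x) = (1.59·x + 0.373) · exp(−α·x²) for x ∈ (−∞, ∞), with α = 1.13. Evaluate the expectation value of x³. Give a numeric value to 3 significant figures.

0.249

⟨x³⟩ = ∫ x³·|Ψ|² dx / ∫|Ψ|² dx (integrals over the domain).
Expand each integrand as polynomial × e^(−2αx²) and use ∫x^(2j)·e^(−2αx²) dx = (2j−1)!!/(4α)^j · √(π/(2α)), odd powers → 0; here √(π/(2α)) = 1.1790.
State is unnormalized: ∫|Ψ|² dx = 0.82348, and ∫Ψ*·x³·Ψ dx = 0.20535, so ⟨x³⟩ = 0.20535 / 0.82348.
⟨x³⟩ = 0.24937.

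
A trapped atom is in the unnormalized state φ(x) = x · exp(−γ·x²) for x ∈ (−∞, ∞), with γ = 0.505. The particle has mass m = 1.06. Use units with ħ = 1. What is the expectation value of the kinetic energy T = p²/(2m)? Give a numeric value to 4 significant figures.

T = −(ħ²/2m) d²/dx², so ⟨T⟩ = −(ħ²/2m) ∫ φ*·φ'' dx / ∫|φ|² dx; with m = 1.06.
Expand each integrand as polynomial × e^(−2γx²) and use ∫x^(2j)·e^(−2γx²) dx = (2j−1)!!/(4γ)^j · √(π/(2γ)), odd powers → 0; here √(π/(2γ)) = 1.7637. Differentiate with the product rule, d/dx e^(−γx²) = −2γx·e^(−γx²).
State is unnormalized: ∫|φ|² dx = 0.87310, and ∫φ*·(−ħ²/2m · φ'') dx = 0.62394, so ⟨T⟩ = 0.62394 / 0.87310.
⟨T⟩ = 0.71462.

0.7146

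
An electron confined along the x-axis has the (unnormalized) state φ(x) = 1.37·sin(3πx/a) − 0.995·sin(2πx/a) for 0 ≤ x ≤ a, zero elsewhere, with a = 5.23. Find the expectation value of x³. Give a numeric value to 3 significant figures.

57.0

⟨x³⟩ = ∫ x³·|φ|² dx / ∫|φ|² dx (integrals over the domain).
On 0 ≤ x ≤ a (j ≠ l): ∫sin²(jπx/a) dx = a/2, ∫sin(jπx/a)·sin(lπx/a) dx = 0; diagonal moments ∫x·sin²(jπx/a) dx = a²/4, ∫x²·sin²(jπx/a) dx = a³·(1/6 − 1/(4j²π²)); cross terms ∫x·sin(jπx/a)·sin(lπx/a) dx = 0 for j + l even and −4jla²/(π²(j² − l²)²) for j + l odd, ∫x²·sin(jπx/a)·sin(lπx/a) dx = (−1)^(j+l)·4jla³/(π²(j² − l²)²); higher powers the same way via product-to-sum and parts.
State is unnormalized: ∫|φ|² dx = 7.4970, and ∫φ*·x³·φ dx = 427.32, so ⟨x³⟩ = 427.32 / 7.4970.
⟨x³⟩ = 56.999.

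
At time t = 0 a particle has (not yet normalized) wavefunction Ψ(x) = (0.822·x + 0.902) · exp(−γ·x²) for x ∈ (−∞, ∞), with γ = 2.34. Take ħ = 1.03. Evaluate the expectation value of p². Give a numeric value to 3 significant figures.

2.89

p² Ψ = −ħ² d²Ψ/dx²; ⟨p²⟩ = −ħ² ∫ Ψ*·Ψ'' dx / ∫|Ψ|² dx.
Expand each integrand as polynomial × e^(−2γx²) and use ∫x^(2j)·e^(−2γx²) dx = (2j−1)!!/(4γ)^j · √(π/(2γ)), odd powers → 0; here √(π/(2γ)) = 0.81932. Differentiate with the product rule, d/dx e^(−γx²) = −2γx·e^(−γx²).
State is unnormalized: ∫|Ψ|² dx = 0.72574, and ∫Ψ*·(−ħ² Ψ'') dx = 2.0953, so ⟨p²⟩ = 2.0953 / 0.72574.
⟨p²⟩ = 2.8871.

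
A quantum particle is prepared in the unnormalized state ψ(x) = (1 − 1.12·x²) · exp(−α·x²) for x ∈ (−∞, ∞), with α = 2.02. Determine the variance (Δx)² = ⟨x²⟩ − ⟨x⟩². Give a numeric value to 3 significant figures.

0.0724

Compute ⟨x⟩ and ⟨x²⟩ separately, then (Δx)² = ⟨x²⟩ − ⟨x⟩².
Expand each integrand as polynomial × e^(−2αx²) and use ∫x^(2j)·e^(−2αx²) dx = (2j−1)!!/(4α)^j · √(π/(2α)), odd powers → 0; here √(π/(2α)) = 0.88183.
Normalization: ∫|ψ|² dx = 0.68819.
⟨x⟩ = 0.0000 and ⟨x²⟩ = 0.072398.
(Δx)² = 0.072398 − (0.0000)² = 0.072398.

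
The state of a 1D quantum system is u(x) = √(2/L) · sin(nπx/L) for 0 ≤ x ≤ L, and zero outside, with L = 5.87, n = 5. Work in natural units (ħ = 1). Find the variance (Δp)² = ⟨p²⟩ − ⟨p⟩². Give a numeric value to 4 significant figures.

Compute ⟨p⟩ and ⟨p²⟩ separately; (Δp)² = ⟨p²⟩ − ⟨p⟩².
d/dx sin(nπx/L) = (nπ/L)·cos(nπx/L) and d²/dx² sin(nπx/L) = −(nπ/L)²·sin(nπx/L); on 0 ≤ x ≤ L, ∫sin²(nπx/L) dx = L/2 and ∫sin(nπx/L)·cos(nπx/L) dx = 0.
⟨p⟩ = 0.0000 and ⟨p²⟩ = 7.1608.
(Δp)² = 7.1608 − (0.0000)² = 7.1608.

7.161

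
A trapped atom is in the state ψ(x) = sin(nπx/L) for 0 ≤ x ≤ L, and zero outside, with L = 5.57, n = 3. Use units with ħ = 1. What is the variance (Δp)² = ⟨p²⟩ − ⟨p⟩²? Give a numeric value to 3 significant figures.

Compute ⟨p⟩ and ⟨p²⟩ separately; (Δp)² = ⟨p²⟩ − ⟨p⟩².
d/dx sin(nπx/L) = (nπ/L)·cos(nπx/L) and d²/dx² sin(nπx/L) = −(nπ/L)²·sin(nπx/L); on 0 ≤ x ≤ L, ∫sin²(nπx/L) dx = L/2 and ∫sin(nπx/L)·cos(nπx/L) dx = 0.
Normalization: ∫|ψ|² dx = 2.7850.
⟨p⟩ = 0.0000 and ⟨p²⟩ = 2.8631.
(Δp)² = 2.8631 − (0.0000)² = 2.8631.

2.86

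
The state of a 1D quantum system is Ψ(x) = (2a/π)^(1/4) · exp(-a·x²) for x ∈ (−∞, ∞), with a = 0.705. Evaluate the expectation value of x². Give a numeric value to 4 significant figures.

⟨x²⟩ = ∫ x²·|Ψ|² dx (integrals over the domain).
Gaussian moments: ∫x^(2j)·e^(−2ax²) dx = (2j−1)!!/(4a)^j · √(π/(2a)), odd powers integrate to 0; here √(π/(2a)) = 1.4927.
⟨x²⟩ = 0.35461.

0.3546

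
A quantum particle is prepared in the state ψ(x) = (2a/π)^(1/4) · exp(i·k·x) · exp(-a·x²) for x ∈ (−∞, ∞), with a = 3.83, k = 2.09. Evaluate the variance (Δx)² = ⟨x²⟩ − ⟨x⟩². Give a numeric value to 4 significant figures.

Compute ⟨x⟩ and ⟨x²⟩ separately, then (Δx)² = ⟨x²⟩ − ⟨x⟩².
Gaussian moments: ∫x^(2j)·e^(−2ax²) dx = (2j−1)!!/(4a)^j · √(π/(2a)), odd powers integrate to 0; here √(π/(2a)) = 0.64041.
⟨x⟩ = 0.0000 and ⟨x²⟩ = 0.065274.
(Δx)² = 0.065274 − (0.0000)² = 0.065274.

0.06527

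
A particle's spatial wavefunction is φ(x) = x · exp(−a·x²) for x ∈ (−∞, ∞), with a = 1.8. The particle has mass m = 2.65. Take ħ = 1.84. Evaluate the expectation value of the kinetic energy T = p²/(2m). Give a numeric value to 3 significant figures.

3.45

T = −(ħ²/2m) d²/dx², so ⟨T⟩ = −(ħ²/2m) ∫ φ*·φ'' dx / ∫|φ|² dx; with m = 2.65.
Expand each integrand as polynomial × e^(−2ax²) and use ∫x^(2j)·e^(−2ax²) dx = (2j−1)!!/(4a)^j · √(π/(2a)), odd powers → 0; here √(π/(2a)) = 0.93417. Differentiate with the product rule, d/dx e^(−ax²) = −2ax·e^(−ax²).
State is unnormalized: ∫|φ|² dx = 0.12975, and ∫φ*·(−ħ²/2m · φ'') dx = 0.44755, so ⟨T⟩ = 0.44755 / 0.12975.
⟨T⟩ = 3.4495.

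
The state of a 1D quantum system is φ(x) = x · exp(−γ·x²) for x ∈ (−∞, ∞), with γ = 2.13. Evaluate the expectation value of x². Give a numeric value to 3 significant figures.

0.352

⟨x²⟩ = ∫ x²·|φ|² dx / ∫|φ|² dx (integrals over the domain).
Expand each integrand as polynomial × e^(−2γx²) and use ∫x^(2j)·e^(−2γx²) dx = (2j−1)!!/(4γ)^j · √(π/(2γ)), odd powers → 0; here √(π/(2γ)) = 0.85876.
State is unnormalized: ∫|φ|² dx = 0.10079, and ∫φ*·x²·φ dx = 0.035491, so ⟨x²⟩ = 0.035491 / 0.10079.
⟨x²⟩ = 0.35211.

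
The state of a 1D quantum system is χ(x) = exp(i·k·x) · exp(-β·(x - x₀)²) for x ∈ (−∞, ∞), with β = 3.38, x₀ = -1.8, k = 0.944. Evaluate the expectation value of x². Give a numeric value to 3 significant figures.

3.31

⟨x²⟩ = ∫ x²·|χ|² dx / ∫|χ|² dx (integrals over the domain).
Gaussian moments (u = x − x₀): ∫u^(2j)·e^(−2βu²) du = (2j−1)!!/(4β)^j · √(π/(2β)), odd powers integrate to 0; here √(π/(2β)) = 0.68171.
State is unnormalized: ∫|χ|² dx = 0.68171, and ∫χ*·x²·χ dx = 2.2592, so ⟨x²⟩ = 2.2592 / 0.68171.
⟨x²⟩ = 3.3140.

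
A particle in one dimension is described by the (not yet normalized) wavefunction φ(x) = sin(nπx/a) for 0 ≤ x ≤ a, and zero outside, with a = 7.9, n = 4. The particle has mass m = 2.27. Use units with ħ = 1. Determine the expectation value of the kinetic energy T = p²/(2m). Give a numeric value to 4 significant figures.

T = −(ħ²/2m) d²/dx², so ⟨T⟩ = −(ħ²/2m) ∫ φ*·φ'' dx / ∫|φ|² dx; with m = 2.27.
d/dx sin(nπx/a) = (nπ/a)·cos(nπx/a) and d²/dx² sin(nπx/a) = −(nπ/a)²·sin(nπx/a); on 0 ≤ x ≤ a, ∫sin²(nπx/a) dx = a/2 and ∫sin(nπx/a)·cos(nπx/a) dx = 0.
State is unnormalized: ∫|φ|² dx = 3.9500, and ∫φ*·(−ħ²/2m · φ'') dx = 2.2014, so ⟨T⟩ = 2.2014 / 3.9500.
⟨T⟩ = 0.55733.

0.5573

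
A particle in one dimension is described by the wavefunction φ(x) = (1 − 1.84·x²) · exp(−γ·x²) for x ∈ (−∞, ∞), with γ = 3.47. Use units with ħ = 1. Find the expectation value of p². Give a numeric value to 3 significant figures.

6.12

p² φ = −ħ² d²φ/dx²; ⟨p²⟩ = −ħ² ∫ φ*·φ'' dx / ∫|φ|² dx.
Expand each integrand as polynomial × e^(−2γx²) and use ∫x^(2j)·e^(−2γx²) dx = (2j−1)!!/(4γ)^j · √(π/(2γ)), odd powers → 0; here √(π/(2γ)) = 0.67281. Differentiate with the product rule, d/dx e^(−γx²) = −2γx·e^(−γx²).
State is unnormalized: ∫|φ|² dx = 0.52990, and ∫φ*·(−ħ² φ'') dx = 3.2409, so ⟨p²⟩ = 3.2409 / 0.52990.
⟨p²⟩ = 6.1159.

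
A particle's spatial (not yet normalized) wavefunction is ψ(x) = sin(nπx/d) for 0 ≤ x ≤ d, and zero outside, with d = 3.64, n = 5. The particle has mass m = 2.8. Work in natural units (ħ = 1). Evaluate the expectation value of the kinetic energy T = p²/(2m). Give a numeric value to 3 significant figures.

3.33

T = −(ħ²/2m) d²/dx², so ⟨T⟩ = −(ħ²/2m) ∫ ψ*·ψ'' dx / ∫|ψ|² dx; with m = 2.8.
d/dx sin(nπx/d) = (nπ/d)·cos(nπx/d) and d²/dx² sin(nπx/d) = −(nπ/d)²·sin(nπx/d); on 0 ≤ x ≤ d, ∫sin²(nπx/d) dx = d/2 and ∫sin(nπx/d)·cos(nπx/d) dx = 0.
State is unnormalized: ∫|ψ|² dx = 1.8200, and ∫ψ*·(−ħ²/2m · ψ'') dx = 6.0523, so ⟨T⟩ = 6.0523 / 1.8200.
⟨T⟩ = 3.3254.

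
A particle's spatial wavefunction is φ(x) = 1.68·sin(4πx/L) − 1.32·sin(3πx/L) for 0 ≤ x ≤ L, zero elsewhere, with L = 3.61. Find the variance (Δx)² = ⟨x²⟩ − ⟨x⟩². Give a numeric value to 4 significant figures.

0.5477

Compute ⟨x⟩ and ⟨x²⟩ separately, then (Δx)² = ⟨x²⟩ − ⟨x⟩².
On 0 ≤ x ≤ L (j ≠ l): ∫sin²(jπx/L) dx = L/2, ∫sin(jπx/L)·sin(lπx/L) dx = 0; diagonal moments ∫x·sin²(jπx/L) dx = L²/4, ∫x²·sin²(jπx/L) dx = L³·(1/6 − 1/(4j²π²)); cross terms ∫x·sin(jπx/L)·sin(lπx/L) dx = 0 for j + l even and −4jlL²/(π²(j² − l²)²) for j + l odd, ∫x²·sin(jπx/L)·sin(lπx/L) dx = (−1)^(j+l)·4jlL³/(π²(j² − l²)²); higher powers the same way via product-to-sum and parts.
Normalization: ∫|φ|² dx = 8.2395.
⟨x⟩ = 2.5013 and ⟨x²⟩ = 6.8040.
(Δx)² = 6.8040 − (2.5013)² = 0.54771.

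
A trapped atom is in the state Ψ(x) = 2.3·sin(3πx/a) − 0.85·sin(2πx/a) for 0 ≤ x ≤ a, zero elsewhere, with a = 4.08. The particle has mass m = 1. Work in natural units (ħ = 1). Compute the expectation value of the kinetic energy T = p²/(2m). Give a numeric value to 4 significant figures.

T = −(ħ²/2m) d²/dx², so ⟨T⟩ = −(ħ²/2m) ∫ Ψ*·Ψ'' dx / ∫|Ψ|² dx; with m = 1.
d²/dx² sin(jπx/a) = −(jπ/a)²·sin(jπx/a); on 0 ≤ x ≤ a, ∫sin²(jπx/a) dx = a/2 and ∫sin(jπx/a)·sin(lπx/a) dx = 0 for j ≠ l, so only diagonal terms survive in ∫|Ψ|² and ∫Ψ·Ψ″; ∫Ψ·Ψ′ dx = [Ψ²/2] between the walls = 0.
State is unnormalized: ∫|Ψ|² dx = 12.266, and ∫Ψ*·(−ħ²/2m · Ψ'') dx = 30.540, so ⟨T⟩ = 30.540 / 12.266.
⟨T⟩ = 2.4899.

2.490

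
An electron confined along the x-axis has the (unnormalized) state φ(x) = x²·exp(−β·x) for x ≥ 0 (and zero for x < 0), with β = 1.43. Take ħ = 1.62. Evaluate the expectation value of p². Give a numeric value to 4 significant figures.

p² φ = −ħ² d²φ/dx²; ⟨p²⟩ = −ħ² ∫ φ*·φ'' dx / ∫|φ|² dx.
Differentiate x²·exp(−β·x) with the product rule; every integrand then reduces to terms xʲ·e^(−2βx) on [0, ∞), with ∫₀^∞ xʲ·e^(−2βx) dx = j!/(2β)^(j+1).
State is unnormalized: ∫|φ|² dx = 0.12542, and ∫φ*·(−ħ² φ'') dx = 0.22437, so ⟨p²⟩ = 0.22437 / 0.12542.
⟨p²⟩ = 1.7889.

1.789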